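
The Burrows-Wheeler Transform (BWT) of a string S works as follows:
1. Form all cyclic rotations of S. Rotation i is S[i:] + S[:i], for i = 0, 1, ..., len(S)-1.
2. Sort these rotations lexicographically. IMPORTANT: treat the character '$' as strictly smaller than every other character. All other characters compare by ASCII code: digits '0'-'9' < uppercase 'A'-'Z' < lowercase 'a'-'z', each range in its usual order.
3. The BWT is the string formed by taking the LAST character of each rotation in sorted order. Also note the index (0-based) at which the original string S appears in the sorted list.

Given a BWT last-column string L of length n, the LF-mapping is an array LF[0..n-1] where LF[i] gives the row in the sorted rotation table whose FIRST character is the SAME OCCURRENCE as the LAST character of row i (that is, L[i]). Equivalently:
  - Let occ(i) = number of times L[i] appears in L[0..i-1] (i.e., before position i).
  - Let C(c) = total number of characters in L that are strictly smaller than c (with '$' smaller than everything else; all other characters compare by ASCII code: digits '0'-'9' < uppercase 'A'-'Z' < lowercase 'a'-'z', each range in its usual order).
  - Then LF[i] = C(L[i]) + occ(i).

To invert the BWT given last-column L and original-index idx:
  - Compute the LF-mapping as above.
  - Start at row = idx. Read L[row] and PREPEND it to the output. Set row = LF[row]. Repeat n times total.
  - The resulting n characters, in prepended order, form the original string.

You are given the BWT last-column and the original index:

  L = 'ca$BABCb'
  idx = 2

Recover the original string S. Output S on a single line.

LF mapping: 7 5 0 2 1 3 4 6
Walk LF starting at row 2, prepending L[row]:
  step 1: row=2, L[2]='$', prepend. Next row=LF[2]=0
  step 2: row=0, L[0]='c', prepend. Next row=LF[0]=7
  step 3: row=7, L[7]='b', prepend. Next row=LF[7]=6
  step 4: row=6, L[6]='C', prepend. Next row=LF[6]=4
  step 5: row=4, L[4]='A', prepend. Next row=LF[4]=1
  step 6: row=1, L[1]='a', prepend. Next row=LF[1]=5
  step 7: row=5, L[5]='B', prepend. Next row=LF[5]=3
  step 8: row=3, L[3]='B', prepend. Next row=LF[3]=2
Reversed output: BBaACbc$

Answer: BBaACbc$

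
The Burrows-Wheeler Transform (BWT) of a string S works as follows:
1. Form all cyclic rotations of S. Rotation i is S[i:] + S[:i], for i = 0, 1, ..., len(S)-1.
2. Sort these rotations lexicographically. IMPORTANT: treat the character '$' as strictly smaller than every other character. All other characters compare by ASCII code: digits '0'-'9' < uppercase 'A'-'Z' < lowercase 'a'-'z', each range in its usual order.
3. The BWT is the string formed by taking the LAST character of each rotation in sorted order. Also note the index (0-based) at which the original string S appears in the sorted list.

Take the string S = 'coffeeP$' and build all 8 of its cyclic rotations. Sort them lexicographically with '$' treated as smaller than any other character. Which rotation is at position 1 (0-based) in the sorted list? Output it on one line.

Answer: P$coffee

Derivation:
All 8 rotations (rotation i = S[i:]+S[:i]):
  rot[0] = coffeeP$
  rot[1] = offeeP$c
  rot[2] = ffeeP$co
  rot[3] = feeP$cof
  rot[4] = eeP$coff
  rot[5] = eP$coffe
  rot[6] = P$coffee
  rot[7] = $coffeeP
Sorted (with $ < everything):
  sorted[0] = $coffeeP
  sorted[1] = P$coffee
  sorted[2] = coffeeP$
  sorted[3] = eP$coffe
  sorted[4] = eeP$coff
  sorted[5] = feeP$cof
  sorted[6] = ffeeP$co
  sorted[7] = offeeP$c
sorted[1] = P$coffee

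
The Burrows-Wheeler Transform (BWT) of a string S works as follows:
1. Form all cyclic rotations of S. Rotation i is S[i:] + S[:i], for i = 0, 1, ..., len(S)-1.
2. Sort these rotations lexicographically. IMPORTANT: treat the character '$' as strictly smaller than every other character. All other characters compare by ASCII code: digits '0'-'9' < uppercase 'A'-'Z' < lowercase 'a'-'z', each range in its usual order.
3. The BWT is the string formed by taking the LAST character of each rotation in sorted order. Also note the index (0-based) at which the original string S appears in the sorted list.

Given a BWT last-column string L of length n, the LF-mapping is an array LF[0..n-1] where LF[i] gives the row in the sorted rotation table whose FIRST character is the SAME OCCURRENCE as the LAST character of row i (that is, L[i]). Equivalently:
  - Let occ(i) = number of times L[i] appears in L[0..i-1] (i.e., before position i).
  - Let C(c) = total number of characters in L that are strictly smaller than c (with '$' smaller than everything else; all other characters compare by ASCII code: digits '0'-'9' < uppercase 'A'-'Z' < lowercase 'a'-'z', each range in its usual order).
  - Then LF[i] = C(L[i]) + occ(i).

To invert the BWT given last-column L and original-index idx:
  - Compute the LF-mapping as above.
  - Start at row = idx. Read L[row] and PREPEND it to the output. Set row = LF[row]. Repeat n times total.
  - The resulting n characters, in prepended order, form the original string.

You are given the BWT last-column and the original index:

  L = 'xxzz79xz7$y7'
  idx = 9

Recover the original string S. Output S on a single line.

LF mapping: 5 6 9 10 1 4 7 11 2 0 8 3
Walk LF starting at row 9, prepending L[row]:
  step 1: row=9, L[9]='$', prepend. Next row=LF[9]=0
  step 2: row=0, L[0]='x', prepend. Next row=LF[0]=5
  step 3: row=5, L[5]='9', prepend. Next row=LF[5]=4
  step 4: row=4, L[4]='7', prepend. Next row=LF[4]=1
  step 5: row=1, L[1]='x', prepend. Next row=LF[1]=6
  step 6: row=6, L[6]='x', prepend. Next row=LF[6]=7
  step 7: row=7, L[7]='z', prepend. Next row=LF[7]=11
  step 8: row=11, L[11]='7', prepend. Next row=LF[11]=3
  step 9: row=3, L[3]='z', prepend. Next row=LF[3]=10
  step 10: row=10, L[10]='y', prepend. Next row=LF[10]=8
  step 11: row=8, L[8]='7', prepend. Next row=LF[8]=2
  step 12: row=2, L[2]='z', prepend. Next row=LF[2]=9
Reversed output: z7yz7zxx79x$

Answer: z7yz7zxx79x$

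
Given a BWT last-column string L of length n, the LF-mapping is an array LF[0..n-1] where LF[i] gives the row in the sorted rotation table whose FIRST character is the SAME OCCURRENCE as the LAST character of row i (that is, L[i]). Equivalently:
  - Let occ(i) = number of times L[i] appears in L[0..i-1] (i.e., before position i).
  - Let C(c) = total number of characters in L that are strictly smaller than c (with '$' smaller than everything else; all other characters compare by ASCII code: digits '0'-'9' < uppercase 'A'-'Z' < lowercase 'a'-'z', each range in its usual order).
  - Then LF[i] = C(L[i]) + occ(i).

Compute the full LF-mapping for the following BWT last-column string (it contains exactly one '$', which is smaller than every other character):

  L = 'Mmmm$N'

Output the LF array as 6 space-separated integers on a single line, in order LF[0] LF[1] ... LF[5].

Char counts: '$':1, 'M':1, 'N':1, 'm':3
C (first-col start): C('$')=0, C('M')=1, C('N')=2, C('m')=3
L[0]='M': occ=0, LF[0]=C('M')+0=1+0=1
L[1]='m': occ=0, LF[1]=C('m')+0=3+0=3
L[2]='m': occ=1, LF[2]=C('m')+1=3+1=4
L[3]='m': occ=2, LF[3]=C('m')+2=3+2=5
L[4]='$': occ=0, LF[4]=C('$')+0=0+0=0
L[5]='N': occ=0, LF[5]=C('N')+0=2+0=2

Answer: 1 3 4 5 0 2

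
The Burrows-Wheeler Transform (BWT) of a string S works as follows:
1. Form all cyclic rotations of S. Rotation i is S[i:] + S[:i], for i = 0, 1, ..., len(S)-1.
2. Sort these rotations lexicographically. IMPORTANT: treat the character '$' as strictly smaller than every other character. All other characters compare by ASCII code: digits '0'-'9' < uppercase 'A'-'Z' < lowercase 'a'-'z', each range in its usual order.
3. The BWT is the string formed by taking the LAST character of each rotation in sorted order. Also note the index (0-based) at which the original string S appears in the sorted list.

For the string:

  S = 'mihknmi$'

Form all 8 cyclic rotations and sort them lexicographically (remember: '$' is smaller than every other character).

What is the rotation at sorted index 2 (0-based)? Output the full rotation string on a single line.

Answer: i$mihknm

Derivation:
All 8 rotations (rotation i = S[i:]+S[:i]):
  rot[0] = mihknmi$
  rot[1] = ihknmi$m
  rot[2] = hknmi$mi
  rot[3] = knmi$mih
  rot[4] = nmi$mihk
  rot[5] = mi$mihkn
  rot[6] = i$mihknm
  rot[7] = $mihknmi
Sorted (with $ < everything):
  sorted[0] = $mihknmi
  sorted[1] = hknmi$mi
  sorted[2] = i$mihknm
  sorted[3] = ihknmi$m
  sorted[4] = knmi$mih
  sorted[5] = mi$mihkn
  sorted[6] = mihknmi$
  sorted[7] = nmi$mihk
sorted[2] = i$mihknm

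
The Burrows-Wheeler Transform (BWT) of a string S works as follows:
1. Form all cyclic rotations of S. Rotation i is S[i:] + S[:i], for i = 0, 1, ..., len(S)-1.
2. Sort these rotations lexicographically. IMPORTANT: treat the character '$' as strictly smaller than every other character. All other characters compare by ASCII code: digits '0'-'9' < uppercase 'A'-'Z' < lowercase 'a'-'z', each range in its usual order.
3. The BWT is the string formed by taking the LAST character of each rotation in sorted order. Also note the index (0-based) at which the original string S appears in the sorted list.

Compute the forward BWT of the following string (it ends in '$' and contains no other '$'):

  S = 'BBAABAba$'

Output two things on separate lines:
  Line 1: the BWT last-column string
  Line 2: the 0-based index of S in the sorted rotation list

Answer: aBABBA$bA
6

Derivation:
All 9 rotations (rotation i = S[i:]+S[:i]):
  rot[0] = BBAABAba$
  rot[1] = BAABAba$B
  rot[2] = AABAba$BB
  rot[3] = ABAba$BBA
  rot[4] = BAba$BBAA
  rot[5] = Aba$BBAAB
  rot[6] = ba$BBAABA
  rot[7] = a$BBAABAb
  rot[8] = $BBAABAba
Sorted (with $ < everything):
  sorted[0] = $BBAABAba  (last char: 'a')
  sorted[1] = AABAba$BB  (last char: 'B')
  sorted[2] = ABAba$BBA  (last char: 'A')
  sorted[3] = Aba$BBAAB  (last char: 'B')
  sorted[4] = BAABAba$B  (last char: 'B')
  sorted[5] = BAba$BBAA  (last char: 'A')
  sorted[6] = BBAABAba$  (last char: '$')
  sorted[7] = a$BBAABAb  (last char: 'b')
  sorted[8] = ba$BBAABA  (last char: 'A')
Last column: aBABBA$bA
Original string S is at sorted index 6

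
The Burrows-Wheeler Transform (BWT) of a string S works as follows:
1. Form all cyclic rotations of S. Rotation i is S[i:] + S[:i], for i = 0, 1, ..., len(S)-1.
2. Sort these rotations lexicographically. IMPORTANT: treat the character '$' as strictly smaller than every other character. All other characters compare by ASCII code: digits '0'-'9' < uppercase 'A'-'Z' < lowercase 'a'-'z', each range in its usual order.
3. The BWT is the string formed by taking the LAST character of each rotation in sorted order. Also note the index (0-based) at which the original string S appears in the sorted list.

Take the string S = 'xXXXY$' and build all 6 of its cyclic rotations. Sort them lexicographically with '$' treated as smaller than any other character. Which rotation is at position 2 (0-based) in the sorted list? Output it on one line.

Answer: XXY$xX

Derivation:
All 6 rotations (rotation i = S[i:]+S[:i]):
  rot[0] = xXXXY$
  rot[1] = XXXY$x
  rot[2] = XXY$xX
  rot[3] = XY$xXX
  rot[4] = Y$xXXX
  rot[5] = $xXXXY
Sorted (with $ < everything):
  sorted[0] = $xXXXY
  sorted[1] = XXXY$x
  sorted[2] = XXY$xX
  sorted[3] = XY$xXX
  sorted[4] = Y$xXXX
  sorted[5] = xXXXY$
sorted[2] = XXY$xX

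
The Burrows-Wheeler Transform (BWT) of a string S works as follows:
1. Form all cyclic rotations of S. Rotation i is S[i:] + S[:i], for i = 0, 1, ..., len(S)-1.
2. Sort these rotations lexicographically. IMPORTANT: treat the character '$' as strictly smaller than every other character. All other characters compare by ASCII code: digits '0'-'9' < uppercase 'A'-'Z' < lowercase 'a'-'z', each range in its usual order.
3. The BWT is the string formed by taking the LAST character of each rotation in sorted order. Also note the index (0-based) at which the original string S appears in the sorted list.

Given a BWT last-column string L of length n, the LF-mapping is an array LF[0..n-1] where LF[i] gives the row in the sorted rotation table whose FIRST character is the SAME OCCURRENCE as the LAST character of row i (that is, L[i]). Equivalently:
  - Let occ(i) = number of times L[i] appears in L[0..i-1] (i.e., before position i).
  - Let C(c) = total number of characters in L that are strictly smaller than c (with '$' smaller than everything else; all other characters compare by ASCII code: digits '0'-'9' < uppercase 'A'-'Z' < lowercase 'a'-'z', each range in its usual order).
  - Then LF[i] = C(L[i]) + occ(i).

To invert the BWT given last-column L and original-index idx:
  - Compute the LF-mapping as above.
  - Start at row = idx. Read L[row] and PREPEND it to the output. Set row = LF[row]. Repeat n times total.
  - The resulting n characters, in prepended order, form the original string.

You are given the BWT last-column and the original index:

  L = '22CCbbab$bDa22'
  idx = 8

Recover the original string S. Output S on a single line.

LF mapping: 1 2 5 6 10 11 8 12 0 13 7 9 3 4
Walk LF starting at row 8, prepending L[row]:
  step 1: row=8, L[8]='$', prepend. Next row=LF[8]=0
  step 2: row=0, L[0]='2', prepend. Next row=LF[0]=1
  step 3: row=1, L[1]='2', prepend. Next row=LF[1]=2
  step 4: row=2, L[2]='C', prepend. Next row=LF[2]=5
  step 5: row=5, L[5]='b', prepend. Next row=LF[5]=11
  step 6: row=11, L[11]='a', prepend. Next row=LF[11]=9
  step 7: row=9, L[9]='b', prepend. Next row=LF[9]=13
  step 8: row=13, L[13]='2', prepend. Next row=LF[13]=4
  step 9: row=4, L[4]='b', prepend. Next row=LF[4]=10
  step 10: row=10, L[10]='D', prepend. Next row=LF[10]=7
  step 11: row=7, L[7]='b', prepend. Next row=LF[7]=12
  step 12: row=12, L[12]='2', prepend. Next row=LF[12]=3
  step 13: row=3, L[3]='C', prepend. Next row=LF[3]=6
  step 14: row=6, L[6]='a', prepend. Next row=LF[6]=8
Reversed output: aC2bDb2babC22$

Answer: aC2bDb2babC22$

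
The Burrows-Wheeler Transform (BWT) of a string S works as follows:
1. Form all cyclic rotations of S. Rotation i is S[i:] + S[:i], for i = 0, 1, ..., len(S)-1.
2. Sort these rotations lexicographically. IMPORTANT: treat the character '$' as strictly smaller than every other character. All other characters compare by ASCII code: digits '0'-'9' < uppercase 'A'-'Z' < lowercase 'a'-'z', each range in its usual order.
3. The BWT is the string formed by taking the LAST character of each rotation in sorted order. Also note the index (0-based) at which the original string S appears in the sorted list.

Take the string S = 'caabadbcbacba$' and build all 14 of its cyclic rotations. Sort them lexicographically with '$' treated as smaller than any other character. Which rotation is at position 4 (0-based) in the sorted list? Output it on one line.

All 14 rotations (rotation i = S[i:]+S[:i]):
  rot[0] = caabadbcbacba$
  rot[1] = aabadbcbacba$c
  rot[2] = abadbcbacba$ca
  rot[3] = badbcbacba$caa
  rot[4] = adbcbacba$caab
  rot[5] = dbcbacba$caaba
  rot[6] = bcbacba$caabad
  rot[7] = cbacba$caabadb
  rot[8] = bacba$caabadbc
  rot[9] = acba$caabadbcb
  rot[10] = cba$caabadbcba
  rot[11] = ba$caabadbcbac
  rot[12] = a$caabadbcbacb
  rot[13] = $caabadbcbacba
Sorted (with $ < everything):
  sorted[0] = $caabadbcbacba
  sorted[1] = a$caabadbcbacb
  sorted[2] = aabadbcbacba$c
  sorted[3] = abadbcbacba$ca
  sorted[4] = acba$caabadbcb
  sorted[5] = adbcbacba$caab
  sorted[6] = ba$caabadbcbac
  sorted[7] = bacba$caabadbc
  sorted[8] = badbcbacba$caa
  sorted[9] = bcbacba$caabad
  sorted[10] = caabadbcbacba$
  sorted[11] = cba$caabadbcba
  sorted[12] = cbacba$caabadb
  sorted[13] = dbcbacba$caaba
sorted[4] = acba$caabadbcb

Answer: acba$caabadbcb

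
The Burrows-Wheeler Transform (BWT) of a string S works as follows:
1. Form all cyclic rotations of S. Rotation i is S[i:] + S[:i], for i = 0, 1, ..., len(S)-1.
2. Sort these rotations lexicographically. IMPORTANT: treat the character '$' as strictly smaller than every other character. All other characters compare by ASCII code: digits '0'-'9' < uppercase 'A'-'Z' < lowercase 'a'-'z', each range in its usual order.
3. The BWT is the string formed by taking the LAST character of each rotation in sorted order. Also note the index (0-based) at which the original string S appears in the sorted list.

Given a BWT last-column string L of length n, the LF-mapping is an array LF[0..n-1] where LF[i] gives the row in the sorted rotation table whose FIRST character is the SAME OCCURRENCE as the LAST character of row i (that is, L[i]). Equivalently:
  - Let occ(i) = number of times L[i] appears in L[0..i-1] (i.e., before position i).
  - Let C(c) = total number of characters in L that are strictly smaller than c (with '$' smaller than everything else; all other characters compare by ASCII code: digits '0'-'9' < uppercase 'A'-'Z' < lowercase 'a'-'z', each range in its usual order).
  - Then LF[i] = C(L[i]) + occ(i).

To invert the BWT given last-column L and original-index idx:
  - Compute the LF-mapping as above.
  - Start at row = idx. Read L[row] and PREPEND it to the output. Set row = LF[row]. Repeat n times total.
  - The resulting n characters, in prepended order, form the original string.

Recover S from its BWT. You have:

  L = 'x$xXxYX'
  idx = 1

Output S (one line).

LF mapping: 4 0 5 1 6 3 2
Walk LF starting at row 1, prepending L[row]:
  step 1: row=1, L[1]='$', prepend. Next row=LF[1]=0
  step 2: row=0, L[0]='x', prepend. Next row=LF[0]=4
  step 3: row=4, L[4]='x', prepend. Next row=LF[4]=6
  step 4: row=6, L[6]='X', prepend. Next row=LF[6]=2
  step 5: row=2, L[2]='x', prepend. Next row=LF[2]=5
  step 6: row=5, L[5]='Y', prepend. Next row=LF[5]=3
  step 7: row=3, L[3]='X', prepend. Next row=LF[3]=1
Reversed output: XYxXxx$

Answer: XYxXxx$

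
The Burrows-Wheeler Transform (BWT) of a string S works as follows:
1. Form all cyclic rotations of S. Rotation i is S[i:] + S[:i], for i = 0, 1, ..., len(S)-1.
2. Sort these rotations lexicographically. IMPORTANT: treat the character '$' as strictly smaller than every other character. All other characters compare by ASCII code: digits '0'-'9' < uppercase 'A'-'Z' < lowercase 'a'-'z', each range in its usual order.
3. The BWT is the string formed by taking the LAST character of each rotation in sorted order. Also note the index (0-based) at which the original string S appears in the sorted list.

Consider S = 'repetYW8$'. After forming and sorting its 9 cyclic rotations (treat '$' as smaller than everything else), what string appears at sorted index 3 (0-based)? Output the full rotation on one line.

Answer: YW8$repet

Derivation:
All 9 rotations (rotation i = S[i:]+S[:i]):
  rot[0] = repetYW8$
  rot[1] = epetYW8$r
  rot[2] = petYW8$re
  rot[3] = etYW8$rep
  rot[4] = tYW8$repe
  rot[5] = YW8$repet
  rot[6] = W8$repetY
  rot[7] = 8$repetYW
  rot[8] = $repetYW8
Sorted (with $ < everything):
  sorted[0] = $repetYW8
  sorted[1] = 8$repetYW
  sorted[2] = W8$repetY
  sorted[3] = YW8$repet
  sorted[4] = epetYW8$r
  sorted[5] = etYW8$rep
  sorted[6] = petYW8$re
  sorted[7] = repetYW8$
  sorted[8] = tYW8$repe
sorted[3] = YW8$repet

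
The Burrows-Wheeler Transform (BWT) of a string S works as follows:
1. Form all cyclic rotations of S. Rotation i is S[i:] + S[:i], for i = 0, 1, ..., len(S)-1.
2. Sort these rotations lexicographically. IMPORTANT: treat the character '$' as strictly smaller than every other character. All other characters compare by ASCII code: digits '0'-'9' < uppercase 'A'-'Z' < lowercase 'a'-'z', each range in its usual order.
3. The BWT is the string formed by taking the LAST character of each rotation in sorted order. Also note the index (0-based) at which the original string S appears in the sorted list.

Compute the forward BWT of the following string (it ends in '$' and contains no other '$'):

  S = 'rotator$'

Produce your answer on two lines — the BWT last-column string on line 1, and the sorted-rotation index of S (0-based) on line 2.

All 8 rotations (rotation i = S[i:]+S[:i]):
  rot[0] = rotator$
  rot[1] = otator$r
  rot[2] = tator$ro
  rot[3] = ator$rot
  rot[4] = tor$rota
  rot[5] = or$rotat
  rot[6] = r$rotato
  rot[7] = $rotator
Sorted (with $ < everything):
  sorted[0] = $rotator  (last char: 'r')
  sorted[1] = ator$rot  (last char: 't')
  sorted[2] = or$rotat  (last char: 't')
  sorted[3] = otator$r  (last char: 'r')
  sorted[4] = r$rotato  (last char: 'o')
  sorted[5] = rotator$  (last char: '$')
  sorted[6] = tator$ro  (last char: 'o')
  sorted[7] = tor$rota  (last char: 'a')
Last column: rttro$oa
Original string S is at sorted index 5

Answer: rttro$oa
5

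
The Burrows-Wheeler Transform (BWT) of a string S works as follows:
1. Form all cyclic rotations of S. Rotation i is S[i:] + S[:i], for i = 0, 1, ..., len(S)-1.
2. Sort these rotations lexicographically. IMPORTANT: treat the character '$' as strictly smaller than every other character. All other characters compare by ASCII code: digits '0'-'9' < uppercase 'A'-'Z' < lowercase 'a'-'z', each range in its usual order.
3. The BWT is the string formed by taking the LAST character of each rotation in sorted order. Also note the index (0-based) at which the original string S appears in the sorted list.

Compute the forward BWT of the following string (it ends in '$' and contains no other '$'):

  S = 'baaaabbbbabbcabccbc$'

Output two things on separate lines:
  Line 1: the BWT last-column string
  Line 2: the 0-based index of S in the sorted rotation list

Answer: cbaaabc$bbbaacbabbcb
7

Derivation:
All 20 rotations (rotation i = S[i:]+S[:i]):
  rot[0] = baaaabbbbabbcabccbc$
  rot[1] = aaaabbbbabbcabccbc$b
  rot[2] = aaabbbbabbcabccbc$ba
  rot[3] = aabbbbabbcabccbc$baa
  rot[4] = abbbbabbcabccbc$baaa
  rot[5] = bbbbabbcabccbc$baaaa
  rot[6] = bbbabbcabccbc$baaaab
  rot[7] = bbabbcabccbc$baaaabb
  rot[8] = babbcabccbc$baaaabbb
  rot[9] = abbcabccbc$baaaabbbb
  rot[10] = bbcabccbc$baaaabbbba
  rot[11] = bcabccbc$baaaabbbbab
  rot[12] = cabccbc$baaaabbbbabb
  rot[13] = abccbc$baaaabbbbabbc
  rot[14] = bccbc$baaaabbbbabbca
  rot[15] = ccbc$baaaabbbbabbcab
  rot[16] = cbc$baaaabbbbabbcabc
  rot[17] = bc$baaaabbbbabbcabcc
  rot[18] = c$baaaabbbbabbcabccb
  rot[19] = $baaaabbbbabbcabccbc
Sorted (with $ < everything):
  sorted[0] = $baaaabbbbabbcabccbc  (last char: 'c')
  sorted[1] = aaaabbbbabbcabccbc$b  (last char: 'b')
  sorted[2] = aaabbbbabbcabccbc$ba  (last char: 'a')
  sorted[3] = aabbbbabbcabccbc$baa  (last char: 'a')
  sorted[4] = abbbbabbcabccbc$baaa  (last char: 'a')
  sorted[5] = abbcabccbc$baaaabbbb  (last char: 'b')
  sorted[6] = abccbc$baaaabbbbabbc  (last char: 'c')
  sorted[7] = baaaabbbbabbcabccbc$  (last char: '$')
  sorted[8] = babbcabccbc$baaaabbb  (last char: 'b')
  sorted[9] = bbabbcabccbc$baaaabb  (last char: 'b')
  sorted[10] = bbbabbcabccbc$baaaab  (last char: 'b')
  sorted[11] = bbbbabbcabccbc$baaaa  (last char: 'a')
  sorted[12] = bbcabccbc$baaaabbbba  (last char: 'a')
  sorted[13] = bc$baaaabbbbabbcabcc  (last char: 'c')
  sorted[14] = bcabccbc$baaaabbbbab  (last char: 'b')
  sorted[15] = bccbc$baaaabbbbabbca  (last char: 'a')
  sorted[16] = c$baaaabbbbabbcabccb  (last char: 'b')
  sorted[17] = cabccbc$baaaabbbbabb  (last char: 'b')
  sorted[18] = cbc$baaaabbbbabbcabc  (last char: 'c')
  sorted[19] = ccbc$baaaabbbbabbcab  (last char: 'b')
Last column: cbaaabc$bbbaacbabbcb
Original string S is at sorted index 7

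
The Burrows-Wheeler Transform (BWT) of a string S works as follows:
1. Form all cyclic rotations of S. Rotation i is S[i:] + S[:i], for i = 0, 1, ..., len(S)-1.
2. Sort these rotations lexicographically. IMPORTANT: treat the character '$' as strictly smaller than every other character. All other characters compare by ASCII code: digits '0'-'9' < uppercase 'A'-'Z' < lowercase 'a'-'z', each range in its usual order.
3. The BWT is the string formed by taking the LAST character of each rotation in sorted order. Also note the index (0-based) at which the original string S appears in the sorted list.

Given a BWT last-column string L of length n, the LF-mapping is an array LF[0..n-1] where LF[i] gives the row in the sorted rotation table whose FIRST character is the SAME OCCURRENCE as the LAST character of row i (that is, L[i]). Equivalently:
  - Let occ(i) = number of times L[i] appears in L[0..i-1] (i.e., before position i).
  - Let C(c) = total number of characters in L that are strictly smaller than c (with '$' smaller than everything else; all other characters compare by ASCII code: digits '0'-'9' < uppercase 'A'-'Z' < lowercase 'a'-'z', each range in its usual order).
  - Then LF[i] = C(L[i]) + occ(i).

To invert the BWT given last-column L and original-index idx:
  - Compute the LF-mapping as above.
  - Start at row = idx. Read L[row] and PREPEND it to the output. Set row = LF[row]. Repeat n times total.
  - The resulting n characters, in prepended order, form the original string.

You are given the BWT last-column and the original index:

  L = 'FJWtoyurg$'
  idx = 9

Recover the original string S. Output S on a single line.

Answer: yogurtWJF$

Derivation:
LF mapping: 1 2 3 7 5 9 8 6 4 0
Walk LF starting at row 9, prepending L[row]:
  step 1: row=9, L[9]='$', prepend. Next row=LF[9]=0
  step 2: row=0, L[0]='F', prepend. Next row=LF[0]=1
  step 3: row=1, L[1]='J', prepend. Next row=LF[1]=2
  step 4: row=2, L[2]='W', prepend. Next row=LF[2]=3
  step 5: row=3, L[3]='t', prepend. Next row=LF[3]=7
  step 6: row=7, L[7]='r', prepend. Next row=LF[7]=6
  step 7: row=6, L[6]='u', prepend. Next row=LF[6]=8
  step 8: row=8, L[8]='g', prepend. Next row=LF[8]=4
  step 9: row=4, L[4]='o', prepend. Next row=LF[4]=5
  step 10: row=5, L[5]='y', prepend. Next row=LF[5]=9
Reversed output: yogurtWJF$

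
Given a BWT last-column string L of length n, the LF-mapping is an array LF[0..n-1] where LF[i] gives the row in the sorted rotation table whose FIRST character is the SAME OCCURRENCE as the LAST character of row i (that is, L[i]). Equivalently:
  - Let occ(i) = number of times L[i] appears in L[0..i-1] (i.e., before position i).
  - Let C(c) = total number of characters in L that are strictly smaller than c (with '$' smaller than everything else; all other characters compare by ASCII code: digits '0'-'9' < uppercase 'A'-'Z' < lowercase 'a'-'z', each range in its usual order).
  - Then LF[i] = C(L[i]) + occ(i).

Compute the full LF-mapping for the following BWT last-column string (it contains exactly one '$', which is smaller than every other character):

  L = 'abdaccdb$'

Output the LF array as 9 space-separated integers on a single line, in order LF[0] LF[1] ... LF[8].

Char counts: '$':1, 'a':2, 'b':2, 'c':2, 'd':2
C (first-col start): C('$')=0, C('a')=1, C('b')=3, C('c')=5, C('d')=7
L[0]='a': occ=0, LF[0]=C('a')+0=1+0=1
L[1]='b': occ=0, LF[1]=C('b')+0=3+0=3
L[2]='d': occ=0, LF[2]=C('d')+0=7+0=7
L[3]='a': occ=1, LF[3]=C('a')+1=1+1=2
L[4]='c': occ=0, LF[4]=C('c')+0=5+0=5
L[5]='c': occ=1, LF[5]=C('c')+1=5+1=6
L[6]='d': occ=1, LF[6]=C('d')+1=7+1=8
L[7]='b': occ=1, LF[7]=C('b')+1=3+1=4
L[8]='$': occ=0, LF[8]=C('$')+0=0+0=0

Answer: 1 3 7 2 5 6 8 4 0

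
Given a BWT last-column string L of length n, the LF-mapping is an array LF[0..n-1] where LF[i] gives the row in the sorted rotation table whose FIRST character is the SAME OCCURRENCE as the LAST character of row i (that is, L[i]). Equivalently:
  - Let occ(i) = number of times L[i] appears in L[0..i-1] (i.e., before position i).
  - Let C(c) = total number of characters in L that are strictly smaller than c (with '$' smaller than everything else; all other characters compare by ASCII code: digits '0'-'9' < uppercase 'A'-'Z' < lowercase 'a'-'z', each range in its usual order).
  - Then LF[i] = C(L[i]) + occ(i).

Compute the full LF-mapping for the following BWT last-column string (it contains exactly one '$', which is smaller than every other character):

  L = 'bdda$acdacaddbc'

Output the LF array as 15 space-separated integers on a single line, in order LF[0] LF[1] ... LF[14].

Answer: 5 10 11 1 0 2 7 12 3 8 4 13 14 6 9

Derivation:
Char counts: '$':1, 'a':4, 'b':2, 'c':3, 'd':5
C (first-col start): C('$')=0, C('a')=1, C('b')=5, C('c')=7, C('d')=10
L[0]='b': occ=0, LF[0]=C('b')+0=5+0=5
L[1]='d': occ=0, LF[1]=C('d')+0=10+0=10
L[2]='d': occ=1, LF[2]=C('d')+1=10+1=11
L[3]='a': occ=0, LF[3]=C('a')+0=1+0=1
L[4]='$': occ=0, LF[4]=C('$')+0=0+0=0
L[5]='a': occ=1, LF[5]=C('a')+1=1+1=2
L[6]='c': occ=0, LF[6]=C('c')+0=7+0=7
L[7]='d': occ=2, LF[7]=C('d')+2=10+2=12
L[8]='a': occ=2, LF[8]=C('a')+2=1+2=3
L[9]='c': occ=1, LF[9]=C('c')+1=7+1=8
L[10]='a': occ=3, LF[10]=C('a')+3=1+3=4
L[11]='d': occ=3, LF[11]=C('d')+3=10+3=13
L[12]='d': occ=4, LF[12]=C('d')+4=10+4=14
L[13]='b': occ=1, LF[13]=C('b')+1=5+1=6
L[14]='c': occ=2, LF[14]=C('c')+2=7+2=9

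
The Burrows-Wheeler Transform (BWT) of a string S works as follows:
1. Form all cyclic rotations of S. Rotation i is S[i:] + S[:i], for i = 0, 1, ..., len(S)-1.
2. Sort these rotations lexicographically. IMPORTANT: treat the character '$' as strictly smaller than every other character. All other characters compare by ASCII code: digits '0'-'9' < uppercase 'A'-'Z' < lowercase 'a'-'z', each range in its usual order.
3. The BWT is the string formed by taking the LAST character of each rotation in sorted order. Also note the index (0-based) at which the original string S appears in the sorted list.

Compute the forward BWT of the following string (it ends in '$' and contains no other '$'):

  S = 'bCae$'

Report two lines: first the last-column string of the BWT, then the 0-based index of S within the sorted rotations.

All 5 rotations (rotation i = S[i:]+S[:i]):
  rot[0] = bCae$
  rot[1] = Cae$b
  rot[2] = ae$bC
  rot[3] = e$bCa
  rot[4] = $bCae
Sorted (with $ < everything):
  sorted[0] = $bCae  (last char: 'e')
  sorted[1] = Cae$b  (last char: 'b')
  sorted[2] = ae$bC  (last char: 'C')
  sorted[3] = bCae$  (last char: '$')
  sorted[4] = e$bCa  (last char: 'a')
Last column: ebC$a
Original string S is at sorted index 3

Answer: ebC$a
3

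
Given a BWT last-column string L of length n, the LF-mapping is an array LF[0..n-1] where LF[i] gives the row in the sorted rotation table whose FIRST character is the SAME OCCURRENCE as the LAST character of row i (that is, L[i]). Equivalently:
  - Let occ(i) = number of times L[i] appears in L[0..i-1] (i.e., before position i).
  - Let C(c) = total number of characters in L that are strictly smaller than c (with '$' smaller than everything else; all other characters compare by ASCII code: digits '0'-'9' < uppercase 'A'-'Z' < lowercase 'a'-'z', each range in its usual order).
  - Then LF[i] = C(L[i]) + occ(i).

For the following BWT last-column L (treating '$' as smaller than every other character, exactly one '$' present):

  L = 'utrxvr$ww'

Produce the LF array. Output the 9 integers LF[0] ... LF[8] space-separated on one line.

Answer: 4 3 1 8 5 2 0 6 7

Derivation:
Char counts: '$':1, 'r':2, 't':1, 'u':1, 'v':1, 'w':2, 'x':1
C (first-col start): C('$')=0, C('r')=1, C('t')=3, C('u')=4, C('v')=5, C('w')=6, C('x')=8
L[0]='u': occ=0, LF[0]=C('u')+0=4+0=4
L[1]='t': occ=0, LF[1]=C('t')+0=3+0=3
L[2]='r': occ=0, LF[2]=C('r')+0=1+0=1
L[3]='x': occ=0, LF[3]=C('x')+0=8+0=8
L[4]='v': occ=0, LF[4]=C('v')+0=5+0=5
L[5]='r': occ=1, LF[5]=C('r')+1=1+1=2
L[6]='$': occ=0, LF[6]=C('$')+0=0+0=0
L[7]='w': occ=0, LF[7]=C('w')+0=6+0=6
L[8]='w': occ=1, LF[8]=C('w')+1=6+1=7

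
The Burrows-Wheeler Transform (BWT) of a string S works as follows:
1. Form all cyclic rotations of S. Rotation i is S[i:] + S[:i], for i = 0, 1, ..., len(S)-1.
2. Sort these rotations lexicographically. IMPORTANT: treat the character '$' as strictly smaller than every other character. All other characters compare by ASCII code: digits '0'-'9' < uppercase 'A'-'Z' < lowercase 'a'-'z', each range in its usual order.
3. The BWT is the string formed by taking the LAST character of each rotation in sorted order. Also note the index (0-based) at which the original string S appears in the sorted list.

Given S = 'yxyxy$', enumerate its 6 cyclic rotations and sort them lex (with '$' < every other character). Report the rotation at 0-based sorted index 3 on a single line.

Answer: y$yxyx

Derivation:
All 6 rotations (rotation i = S[i:]+S[:i]):
  rot[0] = yxyxy$
  rot[1] = xyxy$y
  rot[2] = yxy$yx
  rot[3] = xy$yxy
  rot[4] = y$yxyx
  rot[5] = $yxyxy
Sorted (with $ < everything):
  sorted[0] = $yxyxy
  sorted[1] = xy$yxy
  sorted[2] = xyxy$y
  sorted[3] = y$yxyx
  sorted[4] = yxy$yx
  sorted[5] = yxyxy$
sorted[3] = y$yxyx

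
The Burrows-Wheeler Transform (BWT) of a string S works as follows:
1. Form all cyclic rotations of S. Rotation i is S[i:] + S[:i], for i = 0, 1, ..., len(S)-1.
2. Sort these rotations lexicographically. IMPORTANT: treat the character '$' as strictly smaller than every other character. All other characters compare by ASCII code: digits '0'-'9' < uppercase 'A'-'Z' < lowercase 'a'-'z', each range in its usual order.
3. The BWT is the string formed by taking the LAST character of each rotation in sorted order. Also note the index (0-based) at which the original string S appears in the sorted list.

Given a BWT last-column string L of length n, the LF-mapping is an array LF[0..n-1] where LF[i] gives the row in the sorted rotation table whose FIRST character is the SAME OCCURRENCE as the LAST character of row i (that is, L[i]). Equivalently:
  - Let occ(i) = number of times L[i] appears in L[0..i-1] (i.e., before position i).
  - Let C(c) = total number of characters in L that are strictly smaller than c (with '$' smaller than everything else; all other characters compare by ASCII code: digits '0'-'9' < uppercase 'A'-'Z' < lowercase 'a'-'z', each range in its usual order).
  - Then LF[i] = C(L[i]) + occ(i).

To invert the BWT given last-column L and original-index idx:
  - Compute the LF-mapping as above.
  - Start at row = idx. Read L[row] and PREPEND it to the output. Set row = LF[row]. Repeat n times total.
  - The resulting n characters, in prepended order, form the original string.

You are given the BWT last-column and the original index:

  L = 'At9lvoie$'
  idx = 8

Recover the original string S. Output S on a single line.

LF mapping: 2 7 1 5 8 6 4 3 0
Walk LF starting at row 8, prepending L[row]:
  step 1: row=8, L[8]='$', prepend. Next row=LF[8]=0
  step 2: row=0, L[0]='A', prepend. Next row=LF[0]=2
  step 3: row=2, L[2]='9', prepend. Next row=LF[2]=1
  step 4: row=1, L[1]='t', prepend. Next row=LF[1]=7
  step 5: row=7, L[7]='e', prepend. Next row=LF[7]=3
  step 6: row=3, L[3]='l', prepend. Next row=LF[3]=5
  step 7: row=5, L[5]='o', prepend. Next row=LF[5]=6
  step 8: row=6, L[6]='i', prepend. Next row=LF[6]=4
  step 9: row=4, L[4]='v', prepend. Next row=LF[4]=8
Reversed output: violet9A$

Answer: violet9A$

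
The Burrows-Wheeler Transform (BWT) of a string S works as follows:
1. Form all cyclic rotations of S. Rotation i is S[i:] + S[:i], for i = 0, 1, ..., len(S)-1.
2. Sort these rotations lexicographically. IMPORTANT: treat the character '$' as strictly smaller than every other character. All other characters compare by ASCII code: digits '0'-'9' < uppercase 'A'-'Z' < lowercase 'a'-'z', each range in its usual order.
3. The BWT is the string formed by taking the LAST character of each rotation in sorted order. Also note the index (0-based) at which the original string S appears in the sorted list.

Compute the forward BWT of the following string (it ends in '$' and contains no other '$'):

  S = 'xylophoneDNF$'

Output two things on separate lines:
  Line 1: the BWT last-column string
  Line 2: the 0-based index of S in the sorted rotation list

Answer: FeNDnpyohlo$x
11

Derivation:
All 13 rotations (rotation i = S[i:]+S[:i]):
  rot[0] = xylophoneDNF$
  rot[1] = ylophoneDNF$x
  rot[2] = lophoneDNF$xy
  rot[3] = ophoneDNF$xyl
  rot[4] = phoneDNF$xylo
  rot[5] = honeDNF$xylop
  rot[6] = oneDNF$xyloph
  rot[7] = neDNF$xylopho
  rot[8] = eDNF$xylophon
  rot[9] = DNF$xylophone
  rot[10] = NF$xylophoneD
  rot[11] = F$xylophoneDN
  rot[12] = $xylophoneDNF
Sorted (with $ < everything):
  sorted[0] = $xylophoneDNF  (last char: 'F')
  sorted[1] = DNF$xylophone  (last char: 'e')
  sorted[2] = F$xylophoneDN  (last char: 'N')
  sorted[3] = NF$xylophoneD  (last char: 'D')
  sorted[4] = eDNF$xylophon  (last char: 'n')
  sorted[5] = honeDNF$xylop  (last char: 'p')
  sorted[6] = lophoneDNF$xy  (last char: 'y')
  sorted[7] = neDNF$xylopho  (last char: 'o')
  sorted[8] = oneDNF$xyloph  (last char: 'h')
  sorted[9] = ophoneDNF$xyl  (last char: 'l')
  sorted[10] = phoneDNF$xylo  (last char: 'o')
  sorted[11] = xylophoneDNF$  (last char: '$')
  sorted[12] = ylophoneDNF$x  (last char: 'x')
Last column: FeNDnpyohlo$x
Original string S is at sorted index 11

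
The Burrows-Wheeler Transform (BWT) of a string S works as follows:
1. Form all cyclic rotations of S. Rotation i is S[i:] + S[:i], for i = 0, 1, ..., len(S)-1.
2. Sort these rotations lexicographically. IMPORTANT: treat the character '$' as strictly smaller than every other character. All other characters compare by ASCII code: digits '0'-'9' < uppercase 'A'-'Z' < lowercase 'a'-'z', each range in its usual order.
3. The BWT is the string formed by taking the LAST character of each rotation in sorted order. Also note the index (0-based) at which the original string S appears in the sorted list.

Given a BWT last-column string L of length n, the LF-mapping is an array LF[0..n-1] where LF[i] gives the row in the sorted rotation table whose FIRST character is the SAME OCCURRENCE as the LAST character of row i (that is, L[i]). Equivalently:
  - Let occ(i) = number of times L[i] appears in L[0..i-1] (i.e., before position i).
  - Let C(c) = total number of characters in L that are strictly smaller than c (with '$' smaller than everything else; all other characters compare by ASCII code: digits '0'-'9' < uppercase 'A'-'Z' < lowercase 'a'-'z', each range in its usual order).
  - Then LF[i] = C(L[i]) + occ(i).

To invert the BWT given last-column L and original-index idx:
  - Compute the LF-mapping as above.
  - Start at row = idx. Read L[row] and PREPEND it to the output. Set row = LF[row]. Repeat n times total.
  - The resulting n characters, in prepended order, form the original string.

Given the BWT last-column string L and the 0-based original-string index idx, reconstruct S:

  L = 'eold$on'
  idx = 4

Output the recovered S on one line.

Answer: noodle$

Derivation:
LF mapping: 2 5 3 1 0 6 4
Walk LF starting at row 4, prepending L[row]:
  step 1: row=4, L[4]='$', prepend. Next row=LF[4]=0
  step 2: row=0, L[0]='e', prepend. Next row=LF[0]=2
  step 3: row=2, L[2]='l', prepend. Next row=LF[2]=3
  step 4: row=3, L[3]='d', prepend. Next row=LF[3]=1
  step 5: row=1, L[1]='o', prepend. Next row=LF[1]=5
  step 6: row=5, L[5]='o', prepend. Next row=LF[5]=6
  step 7: row=6, L[6]='n', prepend. Next row=LF[6]=4
Reversed output: noodle$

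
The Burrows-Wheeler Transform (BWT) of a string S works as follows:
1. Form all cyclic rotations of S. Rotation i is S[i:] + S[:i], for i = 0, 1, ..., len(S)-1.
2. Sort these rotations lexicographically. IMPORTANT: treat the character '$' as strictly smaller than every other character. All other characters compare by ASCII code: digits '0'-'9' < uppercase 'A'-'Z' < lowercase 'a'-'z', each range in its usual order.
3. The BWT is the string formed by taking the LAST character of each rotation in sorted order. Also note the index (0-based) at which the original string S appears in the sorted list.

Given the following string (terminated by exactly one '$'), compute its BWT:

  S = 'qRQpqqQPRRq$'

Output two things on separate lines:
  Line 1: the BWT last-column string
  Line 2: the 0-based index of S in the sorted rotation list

All 12 rotations (rotation i = S[i:]+S[:i]):
  rot[0] = qRQpqqQPRRq$
  rot[1] = RQpqqQPRRq$q
  rot[2] = QpqqQPRRq$qR
  rot[3] = pqqQPRRq$qRQ
  rot[4] = qqQPRRq$qRQp
  rot[5] = qQPRRq$qRQpq
  rot[6] = QPRRq$qRQpqq
  rot[7] = PRRq$qRQpqqQ
  rot[8] = RRq$qRQpqqQP
  rot[9] = Rq$qRQpqqQPR
  rot[10] = q$qRQpqqQPRR
  rot[11] = $qRQpqqQPRRq
Sorted (with $ < everything):
  sorted[0] = $qRQpqqQPRRq  (last char: 'q')
  sorted[1] = PRRq$qRQpqqQ  (last char: 'Q')
  sorted[2] = QPRRq$qRQpqq  (last char: 'q')
  sorted[3] = QpqqQPRRq$qR  (last char: 'R')
  sorted[4] = RQpqqQPRRq$q  (last char: 'q')
  sorted[5] = RRq$qRQpqqQP  (last char: 'P')
  sorted[6] = Rq$qRQpqqQPR  (last char: 'R')
  sorted[7] = pqqQPRRq$qRQ  (last char: 'Q')
  sorted[8] = q$qRQpqqQPRR  (last char: 'R')
  sorted[9] = qQPRRq$qRQpq  (last char: 'q')
  sorted[10] = qRQpqqQPRRq$  (last char: '$')
  sorted[11] = qqQPRRq$qRQp  (last char: 'p')
Last column: qQqRqPRQRq$p
Original string S is at sorted index 10

Answer: qQqRqPRQRq$p
10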